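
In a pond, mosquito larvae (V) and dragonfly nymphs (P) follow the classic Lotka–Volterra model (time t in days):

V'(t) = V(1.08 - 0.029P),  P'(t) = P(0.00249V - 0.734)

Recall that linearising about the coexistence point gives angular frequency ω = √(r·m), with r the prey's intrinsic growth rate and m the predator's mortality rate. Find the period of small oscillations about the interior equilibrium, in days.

Here r = 1.08 and m = 0.734, so r·m = 0.793.
ω = √0.793 = 0.89 per day, hence T = 2π/ω ≈ 7.06 days.

T ≈ 7.06 days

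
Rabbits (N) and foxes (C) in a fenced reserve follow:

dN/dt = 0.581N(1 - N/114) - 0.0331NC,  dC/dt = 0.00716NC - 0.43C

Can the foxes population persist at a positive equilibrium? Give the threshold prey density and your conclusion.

Threshold N = 60.1; K > 60.1, so yes, the predator persists.

The predator equation gives dC/dt > 0 only when N > 0.43/0.00716 = 60.1.
Without the predator, N → K = 114. Since 114 > 60.1, the predator can invade and persist.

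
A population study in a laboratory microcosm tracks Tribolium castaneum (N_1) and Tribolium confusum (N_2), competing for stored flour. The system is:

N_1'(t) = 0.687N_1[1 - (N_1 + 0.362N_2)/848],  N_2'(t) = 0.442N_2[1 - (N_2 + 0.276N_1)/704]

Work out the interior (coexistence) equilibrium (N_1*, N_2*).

N_1* ≈ 659, N_2* ≈ 522

Setting both brackets to zero gives the nullclines N_1 + 0.362N_2 = 848 and 0.276N_1 + N_2 = 704.
Substituting N_2 = 704 - 0.276N_1 into the first: N_1(1 - 0.362·0.276) = 848 - 0.362·704.
So N_1* = 593/0.9 = 659, and then N_2* = 704 - 0.276·659 = 522.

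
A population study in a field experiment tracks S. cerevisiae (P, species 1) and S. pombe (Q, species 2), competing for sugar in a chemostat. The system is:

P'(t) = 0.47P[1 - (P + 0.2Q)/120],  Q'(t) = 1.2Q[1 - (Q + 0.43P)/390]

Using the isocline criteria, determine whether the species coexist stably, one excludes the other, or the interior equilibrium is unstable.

Compare the nullcline intercepts: K1/α12 = 120/0.2 = 600 > K2 = 390; K2/α21 = 390/0.43 = 907 > K1 = 120.
Since both inequalities hold, each species can invade when rare, so the interior equilibrium is stable.

stable coexistence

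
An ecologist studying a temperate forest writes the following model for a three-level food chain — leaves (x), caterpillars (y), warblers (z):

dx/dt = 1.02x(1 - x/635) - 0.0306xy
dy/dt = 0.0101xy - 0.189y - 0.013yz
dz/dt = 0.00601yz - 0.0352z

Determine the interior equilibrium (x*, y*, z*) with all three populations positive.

x* ≈ 523, y* ≈ 5.86, z* ≈ 392

From dz/dt = 0: 0.00601y* = 0.0352, so y* = 5.86.
From dx/dt = 0: 1.02(1 - x*/635) = 0.0306·5.86, giving x* = 635·(1 - 0.176) = 523.
From dy/dt = 0: 0.0101·523 - 0.189 = 0.013z*, so z* = 5.1/0.013 = 392.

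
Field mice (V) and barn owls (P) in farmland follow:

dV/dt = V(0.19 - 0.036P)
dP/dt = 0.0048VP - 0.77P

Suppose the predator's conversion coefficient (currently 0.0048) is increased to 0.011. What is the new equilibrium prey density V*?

At the interior fixed point, setting dP/dt = 0 with P > 0 fixes V* = (predator death rate)/(VP coefficient) — independent of the other coefficients.
With the change, V* = 0.77/0.011 = 70; it falls from 160.

V* ≈ 70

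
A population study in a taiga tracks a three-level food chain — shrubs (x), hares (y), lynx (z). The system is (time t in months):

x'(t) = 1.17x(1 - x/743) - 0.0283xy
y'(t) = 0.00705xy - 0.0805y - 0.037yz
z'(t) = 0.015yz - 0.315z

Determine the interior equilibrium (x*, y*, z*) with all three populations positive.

From dz/dt = 0: 0.015y* = 0.315, so y* = 21.
From dx/dt = 0: 1.17(1 - x*/743) = 0.0283·21, giving x* = 743·(1 - 0.508) = 366.
From dy/dt = 0: 0.00705·366 - 0.0805 = 0.037z*, so z* = 2.5/0.037 = 67.5.

x* ≈ 366, y* ≈ 21, z* ≈ 67.5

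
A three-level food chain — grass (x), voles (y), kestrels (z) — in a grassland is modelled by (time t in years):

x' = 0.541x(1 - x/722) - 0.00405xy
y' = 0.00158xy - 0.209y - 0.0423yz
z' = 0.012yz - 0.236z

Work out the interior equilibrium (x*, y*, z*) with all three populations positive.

From dz/dt = 0: 0.012y* = 0.236, so y* = 19.7.
From dx/dt = 0: 0.541(1 - x*/722) = 0.00405·19.7, giving x* = 722·(1 - 0.147) = 616.
From dy/dt = 0: 0.00158·616 - 0.209 = 0.0423z*, so z* = 0.764/0.0423 = 18.1.

x* ≈ 616, y* ≈ 19.7, z* ≈ 18.1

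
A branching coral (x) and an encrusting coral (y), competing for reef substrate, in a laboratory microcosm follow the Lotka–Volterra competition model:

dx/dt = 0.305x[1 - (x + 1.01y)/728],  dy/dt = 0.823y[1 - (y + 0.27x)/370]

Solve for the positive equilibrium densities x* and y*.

Setting both brackets to zero gives the nullclines x + 1.01y = 728 and 0.27x + y = 370.
Substituting y = 370 - 0.27x into the first: x(1 - 1.01·0.27) = 728 - 1.01·370.
So x* = 354/0.727 = 487, and then y* = 370 - 0.27·487 = 238.

x* ≈ 487, y* ≈ 238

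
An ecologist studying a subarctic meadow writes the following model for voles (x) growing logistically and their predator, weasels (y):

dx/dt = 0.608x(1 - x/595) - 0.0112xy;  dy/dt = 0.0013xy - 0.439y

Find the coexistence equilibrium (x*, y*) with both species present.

From dy/dt = 0 with y > 0: 0.0013x* = 0.439, so x* = 338.
Substitute into dx/dt = 0: 0.608(1 - 338/595) = 0.0112y*.
The bracket is 0.432, giving y* = 0.263/0.0112 = 23.5.

x* ≈ 338, y* ≈ 23.5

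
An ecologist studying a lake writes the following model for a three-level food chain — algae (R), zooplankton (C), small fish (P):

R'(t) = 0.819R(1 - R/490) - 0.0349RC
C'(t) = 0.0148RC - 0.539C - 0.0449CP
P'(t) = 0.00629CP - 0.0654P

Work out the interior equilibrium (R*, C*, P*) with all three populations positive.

R* ≈ 273, C* ≈ 10.4, P* ≈ 77.9

From dP/dt = 0: 0.00629C* = 0.0654, so C* = 10.4.
From dR/dt = 0: 0.819(1 - R*/490) = 0.0349·10.4, giving R* = 490·(1 - 0.443) = 273.
From dC/dt = 0: 0.0148·273 - 0.539 = 0.0449P*, so P* = 3.5/0.0449 = 77.9.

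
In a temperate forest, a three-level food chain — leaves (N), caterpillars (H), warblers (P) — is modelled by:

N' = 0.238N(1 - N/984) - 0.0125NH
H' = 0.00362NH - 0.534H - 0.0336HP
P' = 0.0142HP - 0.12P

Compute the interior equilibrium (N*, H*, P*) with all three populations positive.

From dP/dt = 0: 0.0142H* = 0.12, so H* = 8.45.
From dN/dt = 0: 0.238(1 - N*/984) = 0.0125·8.45, giving N* = 984·(1 - 0.444) = 547.
From dH/dt = 0: 0.00362·547 - 0.534 = 0.0336P*, so P* = 1.45/0.0336 = 43.1.

N* ≈ 547, H* ≈ 8.45, P* ≈ 43.1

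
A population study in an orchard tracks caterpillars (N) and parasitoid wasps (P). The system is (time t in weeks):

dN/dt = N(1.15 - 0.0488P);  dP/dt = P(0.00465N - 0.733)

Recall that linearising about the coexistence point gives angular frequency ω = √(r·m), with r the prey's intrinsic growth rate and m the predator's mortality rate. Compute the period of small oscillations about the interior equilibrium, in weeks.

Here r = 1.15 and m = 0.733, so r·m = 0.843.
ω = √0.843 = 0.918 per week, hence T = 2π/ω ≈ 6.84 weeks.

T ≈ 6.84 weeks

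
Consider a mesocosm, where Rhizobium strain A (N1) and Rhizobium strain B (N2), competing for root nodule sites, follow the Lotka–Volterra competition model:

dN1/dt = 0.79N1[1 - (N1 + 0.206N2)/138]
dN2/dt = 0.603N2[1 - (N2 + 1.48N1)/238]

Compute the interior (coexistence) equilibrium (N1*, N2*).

Setting both brackets to zero gives the nullclines N1 + 0.206N2 = 138 and 1.48N1 + N2 = 238.
Substituting N2 = 238 - 1.48N1 into the first: N1(1 - 0.206·1.48) = 138 - 0.206·238.
So N1* = 89/0.695 = 128, and then N2* = 238 - 1.48·128 = 48.6.

N1* ≈ 128, N2* ≈ 48.6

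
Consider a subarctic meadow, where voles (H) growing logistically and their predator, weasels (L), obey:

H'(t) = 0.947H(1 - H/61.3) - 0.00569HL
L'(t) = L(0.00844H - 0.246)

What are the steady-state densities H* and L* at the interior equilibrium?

From dL/dt = 0 with L > 0: 0.00844H* = 0.246, so H* = 29.1.
Substitute into dH/dt = 0: 0.947(1 - 29.1/61.3) = 0.00569L*.
The bracket is 0.525, giving L* = 0.497/0.00569 = 87.3.

H* ≈ 29.1, L* ≈ 87.3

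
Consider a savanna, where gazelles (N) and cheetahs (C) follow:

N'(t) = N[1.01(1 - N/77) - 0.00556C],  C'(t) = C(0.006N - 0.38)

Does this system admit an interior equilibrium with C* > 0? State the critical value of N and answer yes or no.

The predator equation gives dC/dt > 0 only when N > 0.38/0.006 = 63.3.
Without the predator, N → K = 77. Since 77 > 63.3, the predator can invade and persist.

Threshold N = 63.3; K > 63.3, so yes, the predator persists.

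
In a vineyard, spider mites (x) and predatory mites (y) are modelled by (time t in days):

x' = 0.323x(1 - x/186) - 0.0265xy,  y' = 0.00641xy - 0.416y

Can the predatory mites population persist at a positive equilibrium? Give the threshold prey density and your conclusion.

Threshold x = 64.9; K > 64.9, so yes, the predator persists.

The predator equation gives dy/dt > 0 only when x > 0.416/0.00641 = 64.9.
Without the predator, x → K = 186. Since 186 > 64.9, the predator can invade and persist.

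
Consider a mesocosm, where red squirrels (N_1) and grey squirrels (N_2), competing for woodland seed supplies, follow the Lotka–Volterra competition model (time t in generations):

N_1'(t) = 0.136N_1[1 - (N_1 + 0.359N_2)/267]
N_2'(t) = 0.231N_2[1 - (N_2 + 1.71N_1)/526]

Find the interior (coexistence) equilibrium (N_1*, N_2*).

Setting both brackets to zero gives the nullclines N_1 + 0.359N_2 = 267 and 1.71N_1 + N_2 = 526.
Substituting N_2 = 526 - 1.71N_1 into the first: N_1(1 - 0.359·1.71) = 267 - 0.359·526.
So N_1* = 78.2/0.386 = 202, and then N_2* = 526 - 1.71·202 = 180.

N_1* ≈ 202, N_2* ≈ 180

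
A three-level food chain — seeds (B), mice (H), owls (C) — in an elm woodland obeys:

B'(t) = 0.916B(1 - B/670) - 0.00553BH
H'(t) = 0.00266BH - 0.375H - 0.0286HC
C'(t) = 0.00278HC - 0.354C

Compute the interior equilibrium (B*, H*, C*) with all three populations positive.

B* ≈ 155, H* ≈ 127, C* ≈ 1.3

From dC/dt = 0: 0.00278H* = 0.354, so H* = 127.
From dB/dt = 0: 0.916(1 - B*/670) = 0.00553·127, giving B* = 670·(1 - 0.769) = 155.
From dH/dt = 0: 0.00266·155 - 0.375 = 0.0286C*, so C* = 0.0371/0.0286 = 1.3.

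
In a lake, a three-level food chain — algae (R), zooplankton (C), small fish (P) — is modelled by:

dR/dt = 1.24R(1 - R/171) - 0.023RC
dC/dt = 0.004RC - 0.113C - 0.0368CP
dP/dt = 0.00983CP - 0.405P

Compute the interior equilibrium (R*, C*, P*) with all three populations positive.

R* ≈ 40.3, C* ≈ 41.2, P* ≈ 1.31

From dP/dt = 0: 0.00983C* = 0.405, so C* = 41.2.
From dR/dt = 0: 1.24(1 - R*/171) = 0.023·41.2, giving R* = 171·(1 - 0.764) = 40.3.
From dC/dt = 0: 0.004·40.3 - 0.113 = 0.0368P*, so P* = 0.0483/0.0368 = 1.31.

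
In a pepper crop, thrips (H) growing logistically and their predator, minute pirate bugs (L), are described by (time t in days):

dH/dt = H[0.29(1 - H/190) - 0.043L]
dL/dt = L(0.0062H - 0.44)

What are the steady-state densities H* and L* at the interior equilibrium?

H* ≈ 71, L* ≈ 4.23

From dL/dt = 0 with L > 0: 0.0062H* = 0.44, so H* = 71.
Substitute into dH/dt = 0: 0.29(1 - 71/190) = 0.043L*.
The bracket is 0.626, giving L* = 0.182/0.043 = 4.23.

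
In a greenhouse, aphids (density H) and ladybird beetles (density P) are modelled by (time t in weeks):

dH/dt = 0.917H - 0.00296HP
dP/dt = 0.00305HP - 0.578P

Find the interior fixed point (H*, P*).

H* ≈ 190, P* ≈ 310

Set dP/dt = 0 with P > 0: 0.00305H - 0.578 = 0, so H* = 0.578/0.00305 = 190.
Set dH/dt = 0 with H > 0: 0.917 - 0.00296P = 0, so P* = 0.917/0.00296 = 310.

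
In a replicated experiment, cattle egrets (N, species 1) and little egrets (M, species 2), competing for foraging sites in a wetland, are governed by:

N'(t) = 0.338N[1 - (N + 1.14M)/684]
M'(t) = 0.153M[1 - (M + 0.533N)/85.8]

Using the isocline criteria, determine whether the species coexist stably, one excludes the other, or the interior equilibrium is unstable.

species 1 excludes species 2

Compare the nullcline intercepts: K1/α12 = 684/1.14 = 600 > K2 = 85.8; K2/α21 = 85.8/0.533 = 161 < K1 = 684.
Since the inequalities point opposite ways, species 1 can invade but species 2 cannot.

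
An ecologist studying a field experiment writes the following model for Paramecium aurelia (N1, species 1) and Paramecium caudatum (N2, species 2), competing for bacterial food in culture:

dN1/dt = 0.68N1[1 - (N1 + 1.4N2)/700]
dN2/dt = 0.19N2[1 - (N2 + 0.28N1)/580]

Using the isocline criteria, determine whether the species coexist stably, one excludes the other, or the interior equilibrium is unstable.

Compare the nullcline intercepts: K1/α12 = 700/1.4 = 500 < K2 = 580; K2/α21 = 580/0.28 = 2070 > K1 = 700.
Since the inequalities point opposite ways, species 2 can invade but species 1 cannot.

species 2 excludes species 1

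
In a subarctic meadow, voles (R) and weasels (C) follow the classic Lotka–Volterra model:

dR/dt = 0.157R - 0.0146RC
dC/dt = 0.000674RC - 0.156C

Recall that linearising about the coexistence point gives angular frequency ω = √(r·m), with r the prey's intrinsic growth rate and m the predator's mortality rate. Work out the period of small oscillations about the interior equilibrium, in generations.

Here r = 0.157 and m = 0.156, so r·m = 0.0245.
ω = √0.0245 = 0.156 per generation, hence T = 2π/ω ≈ 40.1 generations.

T ≈ 40.1 generations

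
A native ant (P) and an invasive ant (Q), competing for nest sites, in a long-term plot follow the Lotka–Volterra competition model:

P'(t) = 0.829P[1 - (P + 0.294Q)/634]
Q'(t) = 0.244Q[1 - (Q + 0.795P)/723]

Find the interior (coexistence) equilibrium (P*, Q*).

P* ≈ 550, Q* ≈ 286

Setting both brackets to zero gives the nullclines P + 0.294Q = 634 and 0.795P + Q = 723.
Substituting Q = 723 - 0.795P into the first: P(1 - 0.294·0.795) = 634 - 0.294·723.
So P* = 421/0.766 = 550, and then Q* = 723 - 0.795·550 = 286.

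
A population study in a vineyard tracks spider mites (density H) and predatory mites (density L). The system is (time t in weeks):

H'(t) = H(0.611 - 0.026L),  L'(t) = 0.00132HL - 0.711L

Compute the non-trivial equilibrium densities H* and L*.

Set dL/dt = 0 with L > 0: 0.00132H - 0.711 = 0, so H* = 0.711/0.00132 = 539.
Set dH/dt = 0 with H > 0: 0.611 - 0.026L = 0, so L* = 0.611/0.026 = 23.5.

H* ≈ 539, L* ≈ 23.5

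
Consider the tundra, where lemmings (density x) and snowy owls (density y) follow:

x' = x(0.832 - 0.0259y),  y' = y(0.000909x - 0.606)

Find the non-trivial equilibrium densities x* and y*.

x* ≈ 667, y* ≈ 32.1

Set dy/dt = 0 with y > 0: 0.000909x - 0.606 = 0, so x* = 0.606/0.000909 = 667.
Set dx/dt = 0 with x > 0: 0.832 - 0.0259y = 0, so y* = 0.832/0.0259 = 32.1.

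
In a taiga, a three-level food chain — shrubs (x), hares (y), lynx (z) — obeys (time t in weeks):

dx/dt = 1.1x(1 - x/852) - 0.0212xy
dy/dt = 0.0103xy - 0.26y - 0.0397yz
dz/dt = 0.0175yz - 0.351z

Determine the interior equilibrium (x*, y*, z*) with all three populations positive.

From dz/dt = 0: 0.0175y* = 0.351, so y* = 20.1.
From dx/dt = 0: 1.1(1 - x*/852) = 0.0212·20.1, giving x* = 852·(1 - 0.387) = 523.
From dy/dt = 0: 0.0103·523 - 0.26 = 0.0397z*, so z* = 5.12/0.0397 = 129.

x* ≈ 523, y* ≈ 20.1, z* ≈ 129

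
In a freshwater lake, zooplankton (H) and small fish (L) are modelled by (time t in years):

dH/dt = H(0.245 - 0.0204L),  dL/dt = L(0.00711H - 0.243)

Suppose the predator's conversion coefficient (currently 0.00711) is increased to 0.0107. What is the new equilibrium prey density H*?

H* ≈ 22.7

At the interior fixed point, setting dL/dt = 0 with L > 0 fixes H* = (predator death rate)/(HL coefficient) — independent of the other coefficients.
With the change, H* = 0.243/0.0107 = 22.7; it falls from 34.2.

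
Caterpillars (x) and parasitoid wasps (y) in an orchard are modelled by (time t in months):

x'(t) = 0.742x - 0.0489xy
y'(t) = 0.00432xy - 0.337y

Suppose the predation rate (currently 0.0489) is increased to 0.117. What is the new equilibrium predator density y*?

At the interior fixed point, setting dx/dt = 0 with x > 0 fixes y* = (prey growth rate)/(xy coefficient) — independent of the other coefficients.
With the change, y* = 0.742/0.117 = 6.34; it falls from 15.2.

y* ≈ 6.34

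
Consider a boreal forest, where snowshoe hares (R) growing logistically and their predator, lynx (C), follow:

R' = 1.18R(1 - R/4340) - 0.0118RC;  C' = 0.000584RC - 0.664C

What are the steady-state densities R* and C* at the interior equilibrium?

R* ≈ 1140, C* ≈ 73.8

From dC/dt = 0 with C > 0: 0.000584R* = 0.664, so R* = 1140.
Substitute into dR/dt = 0: 1.18(1 - 1140/4340) = 0.0118C*.
The bracket is 0.738, giving C* = 0.871/0.0118 = 73.8.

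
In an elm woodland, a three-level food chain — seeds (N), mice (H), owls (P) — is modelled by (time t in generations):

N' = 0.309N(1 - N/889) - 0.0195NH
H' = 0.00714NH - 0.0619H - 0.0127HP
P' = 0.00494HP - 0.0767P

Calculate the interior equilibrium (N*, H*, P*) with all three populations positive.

N* ≈ 17.9, H* ≈ 15.5, P* ≈ 5.21

From dP/dt = 0: 0.00494H* = 0.0767, so H* = 15.5.
From dN/dt = 0: 0.309(1 - N*/889) = 0.0195·15.5, giving N* = 889·(1 - 0.98) = 17.9.
From dH/dt = 0: 0.00714·17.9 - 0.0619 = 0.0127P*, so P* = 0.0662/0.0127 = 5.21.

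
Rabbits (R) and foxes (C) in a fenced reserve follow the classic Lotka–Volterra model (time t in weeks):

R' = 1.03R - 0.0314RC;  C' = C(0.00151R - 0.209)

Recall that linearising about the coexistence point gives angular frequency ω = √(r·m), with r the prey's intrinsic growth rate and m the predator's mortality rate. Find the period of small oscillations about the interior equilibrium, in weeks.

Here r = 1.03 and m = 0.209, so r·m = 0.215.
ω = √0.215 = 0.464 per week, hence T = 2π/ω ≈ 13.5 weeks.

T ≈ 13.5 weeks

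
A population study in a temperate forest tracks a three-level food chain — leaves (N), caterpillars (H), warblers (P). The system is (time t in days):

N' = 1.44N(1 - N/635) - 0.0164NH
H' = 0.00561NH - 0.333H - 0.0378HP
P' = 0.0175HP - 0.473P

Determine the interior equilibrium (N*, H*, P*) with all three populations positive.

From dP/dt = 0: 0.0175H* = 0.473, so H* = 27.
From dN/dt = 0: 1.44(1 - N*/635) = 0.0164·27, giving N* = 635·(1 - 0.308) = 440.
From dH/dt = 0: 0.00561·440 - 0.333 = 0.0378P*, so P* = 2.13/0.0378 = 56.4.

N* ≈ 440, H* ≈ 27, P* ≈ 56.4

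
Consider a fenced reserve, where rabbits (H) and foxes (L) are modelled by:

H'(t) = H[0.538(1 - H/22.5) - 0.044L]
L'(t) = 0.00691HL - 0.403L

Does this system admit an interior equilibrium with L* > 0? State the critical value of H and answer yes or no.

The predator equation gives dL/dt > 0 only when H > 0.403/0.00691 = 58.3.
Without the predator, H → K = 22.5. Since 22.5 < 58.3, the predator cannot invade.

Threshold H = 58.3; K < 58.3, so no, the predator goes extinct.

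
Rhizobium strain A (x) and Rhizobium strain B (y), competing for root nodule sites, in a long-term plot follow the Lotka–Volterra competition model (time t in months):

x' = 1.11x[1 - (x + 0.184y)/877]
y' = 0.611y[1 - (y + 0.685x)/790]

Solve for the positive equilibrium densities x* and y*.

Setting both brackets to zero gives the nullclines x + 0.184y = 877 and 0.685x + y = 790.
Substituting y = 790 - 0.685x into the first: x(1 - 0.184·0.685) = 877 - 0.184·790.
So x* = 732/0.874 = 837, and then y* = 790 - 0.685·837 = 217.

x* ≈ 837, y* ≈ 217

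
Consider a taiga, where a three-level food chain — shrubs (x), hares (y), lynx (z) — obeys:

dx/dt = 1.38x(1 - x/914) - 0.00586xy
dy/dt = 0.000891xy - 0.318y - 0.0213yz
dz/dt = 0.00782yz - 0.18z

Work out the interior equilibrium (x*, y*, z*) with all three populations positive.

x* ≈ 825, y* ≈ 23, z* ≈ 19.6

From dz/dt = 0: 0.00782y* = 0.18, so y* = 23.
From dx/dt = 0: 1.38(1 - x*/914) = 0.00586·23, giving x* = 914·(1 - 0.0977) = 825.
From dy/dt = 0: 0.000891·825 - 0.318 = 0.0213z*, so z* = 0.417/0.0213 = 19.6.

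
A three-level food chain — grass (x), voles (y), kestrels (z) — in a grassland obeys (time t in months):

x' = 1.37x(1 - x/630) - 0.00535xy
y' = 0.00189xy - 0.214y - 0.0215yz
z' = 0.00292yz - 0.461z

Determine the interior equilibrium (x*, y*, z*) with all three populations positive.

From dz/dt = 0: 0.00292y* = 0.461, so y* = 158.
From dx/dt = 0: 1.37(1 - x*/630) = 0.00535·158, giving x* = 630·(1 - 0.617) = 242.
From dy/dt = 0: 0.00189·242 - 0.214 = 0.0215z*, so z* = 0.243/0.0215 = 11.3.

x* ≈ 242, y* ≈ 158, z* ≈ 11.3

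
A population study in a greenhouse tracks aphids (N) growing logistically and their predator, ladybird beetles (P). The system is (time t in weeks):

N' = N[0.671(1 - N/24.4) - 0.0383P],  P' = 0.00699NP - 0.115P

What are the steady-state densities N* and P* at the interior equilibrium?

From dP/dt = 0 with P > 0: 0.00699N* = 0.115, so N* = 16.5.
Substitute into dN/dt = 0: 0.671(1 - 16.5/24.4) = 0.0383P*.
The bracket is 0.326, giving P* = 0.219/0.0383 = 5.71.

N* ≈ 16.5, P* ≈ 5.71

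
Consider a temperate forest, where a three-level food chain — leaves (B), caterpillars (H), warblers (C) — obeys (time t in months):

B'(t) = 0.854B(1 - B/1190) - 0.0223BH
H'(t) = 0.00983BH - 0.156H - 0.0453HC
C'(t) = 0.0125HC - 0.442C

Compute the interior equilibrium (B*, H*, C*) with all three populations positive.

From dC/dt = 0: 0.0125H* = 0.442, so H* = 35.4.
From dB/dt = 0: 0.854(1 - B*/1190) = 0.0223·35.4, giving B* = 1190·(1 - 0.923) = 91.2.
From dH/dt = 0: 0.00983·91.2 - 0.156 = 0.0453C*, so C* = 0.741/0.0453 = 16.4.

B* ≈ 91.2, H* ≈ 35.4, C* ≈ 16.4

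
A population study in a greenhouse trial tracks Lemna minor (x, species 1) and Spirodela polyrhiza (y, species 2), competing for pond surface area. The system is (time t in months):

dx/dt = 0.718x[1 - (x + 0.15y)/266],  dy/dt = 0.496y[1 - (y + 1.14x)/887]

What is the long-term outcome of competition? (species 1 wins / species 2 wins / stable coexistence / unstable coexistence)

Compare the nullcline intercepts: K1/α12 = 266/0.15 = 1770 > K2 = 887; K2/α21 = 887/1.14 = 778 > K1 = 266.
Since both inequalities hold, each species can invade when rare, so the interior equilibrium is stable.

stable coexistence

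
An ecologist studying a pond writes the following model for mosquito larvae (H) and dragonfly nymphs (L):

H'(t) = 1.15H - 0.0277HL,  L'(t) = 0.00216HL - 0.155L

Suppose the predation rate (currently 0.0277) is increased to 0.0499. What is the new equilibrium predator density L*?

At the interior fixed point, setting dH/dt = 0 with H > 0 fixes L* = (prey growth rate)/(HL coefficient) — independent of the other coefficients.
With the change, L* = 1.15/0.0499 = 23; it falls from 41.5.

L* ≈ 23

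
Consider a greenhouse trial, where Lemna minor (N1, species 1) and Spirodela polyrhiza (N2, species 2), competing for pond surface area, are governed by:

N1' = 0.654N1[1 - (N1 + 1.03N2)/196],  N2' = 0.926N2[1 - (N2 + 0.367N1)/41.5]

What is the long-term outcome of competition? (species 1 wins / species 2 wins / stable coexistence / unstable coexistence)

species 1 excludes species 2

Compare the nullcline intercepts: K1/α12 = 196/1.03 = 190 > K2 = 41.5; K2/α21 = 41.5/0.367 = 113 < K1 = 196.
Since the inequalities point opposite ways, species 1 can invade but species 2 cannot.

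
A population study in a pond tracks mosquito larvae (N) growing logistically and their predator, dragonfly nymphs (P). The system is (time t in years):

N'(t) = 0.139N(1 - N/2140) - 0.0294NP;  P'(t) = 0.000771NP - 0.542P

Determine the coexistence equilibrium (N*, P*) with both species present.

N* ≈ 703, P* ≈ 3.17

From dP/dt = 0 with P > 0: 0.000771N* = 0.542, so N* = 703.
Substitute into dN/dt = 0: 0.139(1 - 703/2140) = 0.0294P*.
The bracket is 0.672, giving P* = 0.0933/0.0294 = 3.17.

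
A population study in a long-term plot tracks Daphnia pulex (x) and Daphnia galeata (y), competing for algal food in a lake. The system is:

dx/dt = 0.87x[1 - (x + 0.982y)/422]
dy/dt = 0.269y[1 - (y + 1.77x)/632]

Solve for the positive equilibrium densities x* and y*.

x* ≈ 269, y* ≈ 156

Setting both brackets to zero gives the nullclines x + 0.982y = 422 and 1.77x + y = 632.
Substituting y = 632 - 1.77x into the first: x(1 - 0.982·1.77) = 422 - 0.982·632.
So x* = -199/-0.738 = 269, and then y* = 632 - 1.77·269 = 156.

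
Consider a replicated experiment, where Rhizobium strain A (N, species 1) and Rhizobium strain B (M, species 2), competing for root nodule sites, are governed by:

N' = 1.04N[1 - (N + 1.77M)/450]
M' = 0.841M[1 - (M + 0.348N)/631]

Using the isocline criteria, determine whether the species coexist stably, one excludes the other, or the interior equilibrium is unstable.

species 2 excludes species 1

Compare the nullcline intercepts: K1/α12 = 450/1.77 = 254 < K2 = 631; K2/α21 = 631/0.348 = 1810 > K1 = 450.
Since the inequalities point opposite ways, species 2 can invade but species 1 cannot.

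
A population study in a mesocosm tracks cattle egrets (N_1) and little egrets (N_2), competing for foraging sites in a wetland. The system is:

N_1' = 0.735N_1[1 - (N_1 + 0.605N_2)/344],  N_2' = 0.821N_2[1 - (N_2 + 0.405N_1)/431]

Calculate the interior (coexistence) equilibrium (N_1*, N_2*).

Setting both brackets to zero gives the nullclines N_1 + 0.605N_2 = 344 and 0.405N_1 + N_2 = 431.
Substituting N_2 = 431 - 0.405N_1 into the first: N_1(1 - 0.605·0.405) = 344 - 0.605·431.
So N_1* = 83.2/0.755 = 110, and then N_2* = 431 - 0.405·110 = 386.

N_1* ≈ 110, N_2* ≈ 386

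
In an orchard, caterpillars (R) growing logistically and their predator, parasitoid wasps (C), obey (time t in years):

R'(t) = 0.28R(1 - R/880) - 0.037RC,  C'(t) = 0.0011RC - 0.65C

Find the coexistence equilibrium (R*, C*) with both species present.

From dC/dt = 0 with C > 0: 0.0011R* = 0.65, so R* = 591.
Substitute into dR/dt = 0: 0.28(1 - 591/880) = 0.037C*.
The bracket is 0.329, giving C* = 0.092/0.037 = 2.49.

R* ≈ 591, C* ≈ 2.49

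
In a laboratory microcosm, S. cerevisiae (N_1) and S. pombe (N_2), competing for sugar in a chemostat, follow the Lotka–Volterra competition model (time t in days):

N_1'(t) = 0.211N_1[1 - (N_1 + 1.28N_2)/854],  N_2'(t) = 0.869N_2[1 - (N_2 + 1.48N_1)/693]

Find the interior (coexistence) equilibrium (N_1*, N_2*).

Setting both brackets to zero gives the nullclines N_1 + 1.28N_2 = 854 and 1.48N_1 + N_2 = 693.
Substituting N_2 = 693 - 1.48N_1 into the first: N_1(1 - 1.28·1.48) = 854 - 1.28·693.
So N_1* = -33/-0.894 = 36.9, and then N_2* = 693 - 1.48·36.9 = 638.

N_1* ≈ 36.9, N_2* ≈ 638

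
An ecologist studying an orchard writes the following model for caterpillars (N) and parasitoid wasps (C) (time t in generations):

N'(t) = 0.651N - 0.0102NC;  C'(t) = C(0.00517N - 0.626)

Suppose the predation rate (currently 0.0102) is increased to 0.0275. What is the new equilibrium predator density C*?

C* ≈ 23.7

At the interior fixed point, setting dN/dt = 0 with N > 0 fixes C* = (prey growth rate)/(NC coefficient) — independent of the other coefficients.
With the change, C* = 0.651/0.0275 = 23.7; it falls from 63.8.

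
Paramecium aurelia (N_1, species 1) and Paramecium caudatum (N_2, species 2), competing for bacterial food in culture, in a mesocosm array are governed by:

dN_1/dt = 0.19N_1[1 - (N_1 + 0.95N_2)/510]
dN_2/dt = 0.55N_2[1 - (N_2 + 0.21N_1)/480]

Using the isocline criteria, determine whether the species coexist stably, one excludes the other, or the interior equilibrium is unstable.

stable coexistence

Compare the nullcline intercepts: K1/α12 = 510/0.95 = 537 > K2 = 480; K2/α21 = 480/0.21 = 2290 > K1 = 510.
Since both inequalities hold, each species can invade when rare, so the interior equilibrium is stable.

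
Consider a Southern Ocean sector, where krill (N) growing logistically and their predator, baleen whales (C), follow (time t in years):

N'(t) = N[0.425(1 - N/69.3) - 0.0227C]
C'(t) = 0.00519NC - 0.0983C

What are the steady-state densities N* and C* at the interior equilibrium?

N* ≈ 18.9, C* ≈ 13.6

From dC/dt = 0 with C > 0: 0.00519N* = 0.0983, so N* = 18.9.
Substitute into dN/dt = 0: 0.425(1 - 18.9/69.3) = 0.0227C*.
The bracket is 0.727, giving C* = 0.309/0.0227 = 13.6.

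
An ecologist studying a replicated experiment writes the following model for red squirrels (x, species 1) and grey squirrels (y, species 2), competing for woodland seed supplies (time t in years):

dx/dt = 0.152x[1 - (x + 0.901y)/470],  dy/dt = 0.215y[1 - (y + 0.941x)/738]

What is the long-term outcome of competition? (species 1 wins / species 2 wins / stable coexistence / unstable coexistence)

Compare the nullcline intercepts: K1/α12 = 470/0.901 = 522 < K2 = 738; K2/α21 = 738/0.941 = 784 > K1 = 470.
Since the inequalities point opposite ways, species 2 can invade but species 1 cannot.

species 2 excludes species 1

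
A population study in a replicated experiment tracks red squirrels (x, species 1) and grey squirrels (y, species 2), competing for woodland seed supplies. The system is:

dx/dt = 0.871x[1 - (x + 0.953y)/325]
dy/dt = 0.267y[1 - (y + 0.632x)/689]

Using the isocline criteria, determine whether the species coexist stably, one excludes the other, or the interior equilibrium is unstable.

Compare the nullcline intercepts: K1/α12 = 325/0.953 = 341 < K2 = 689; K2/α21 = 689/0.632 = 1090 > K1 = 325.
Since the inequalities point opposite ways, species 2 can invade but species 1 cannot.

species 2 excludes species 1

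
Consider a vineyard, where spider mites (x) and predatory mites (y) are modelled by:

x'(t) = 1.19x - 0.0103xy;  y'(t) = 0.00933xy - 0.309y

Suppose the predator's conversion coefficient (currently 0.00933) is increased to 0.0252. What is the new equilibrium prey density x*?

At the interior fixed point, setting dy/dt = 0 with y > 0 fixes x* = (predator death rate)/(xy coefficient) — independent of the other coefficients.
With the change, x* = 0.309/0.0252 = 12.3; it falls from 33.1.

x* ≈ 12.3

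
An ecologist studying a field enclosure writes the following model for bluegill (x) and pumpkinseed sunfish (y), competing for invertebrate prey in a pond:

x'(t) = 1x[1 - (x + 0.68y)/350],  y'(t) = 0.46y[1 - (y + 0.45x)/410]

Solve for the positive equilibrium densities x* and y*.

x* ≈ 103, y* ≈ 364

Setting both brackets to zero gives the nullclines x + 0.68y = 350 and 0.45x + y = 410.
Substituting y = 410 - 0.45x into the first: x(1 - 0.68·0.45) = 350 - 0.68·410.
So x* = 71.2/0.694 = 103, and then y* = 410 - 0.45·103 = 364.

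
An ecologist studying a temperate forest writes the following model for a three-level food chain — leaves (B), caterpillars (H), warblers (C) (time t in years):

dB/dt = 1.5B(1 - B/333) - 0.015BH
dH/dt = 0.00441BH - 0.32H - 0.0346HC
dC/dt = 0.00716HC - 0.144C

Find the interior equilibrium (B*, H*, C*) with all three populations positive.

B* ≈ 266, H* ≈ 20.1, C* ≈ 24.7

From dC/dt = 0: 0.00716H* = 0.144, so H* = 20.1.
From dB/dt = 0: 1.5(1 - B*/333) = 0.015·20.1, giving B* = 333·(1 - 0.201) = 266.
From dH/dt = 0: 0.00441·266 - 0.32 = 0.0346C*, so C* = 0.853/0.0346 = 24.7.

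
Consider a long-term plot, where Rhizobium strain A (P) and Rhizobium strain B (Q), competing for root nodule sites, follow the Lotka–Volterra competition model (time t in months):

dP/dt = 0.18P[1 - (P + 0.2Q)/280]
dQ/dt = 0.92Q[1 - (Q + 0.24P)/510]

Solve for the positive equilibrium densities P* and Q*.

P* ≈ 187, Q* ≈ 465

Setting both brackets to zero gives the nullclines P + 0.2Q = 280 and 0.24P + Q = 510.
Substituting Q = 510 - 0.24P into the first: P(1 - 0.2·0.24) = 280 - 0.2·510.
So P* = 178/0.952 = 187, and then Q* = 510 - 0.24·187 = 465.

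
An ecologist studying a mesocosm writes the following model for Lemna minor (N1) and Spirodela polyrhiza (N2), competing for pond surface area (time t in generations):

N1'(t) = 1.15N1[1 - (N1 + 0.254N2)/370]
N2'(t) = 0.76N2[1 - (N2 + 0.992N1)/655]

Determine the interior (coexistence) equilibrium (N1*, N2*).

Setting both brackets to zero gives the nullclines N1 + 0.254N2 = 370 and 0.992N1 + N2 = 655.
Substituting N2 = 655 - 0.992N1 into the first: N1(1 - 0.254·0.992) = 370 - 0.254·655.
So N1* = 204/0.748 = 272, and then N2* = 655 - 0.992·272 = 385.

N1* ≈ 272, N2* ≈ 385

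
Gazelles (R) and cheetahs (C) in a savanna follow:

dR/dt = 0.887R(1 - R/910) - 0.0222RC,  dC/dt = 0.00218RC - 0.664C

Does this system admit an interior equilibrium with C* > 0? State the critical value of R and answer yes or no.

The predator equation gives dC/dt > 0 only when R > 0.664/0.00218 = 305.
Without the predator, R → K = 910. Since 910 > 305, the predator can invade and persist.

Threshold R = 305; K > 305, so yes, the predator persists.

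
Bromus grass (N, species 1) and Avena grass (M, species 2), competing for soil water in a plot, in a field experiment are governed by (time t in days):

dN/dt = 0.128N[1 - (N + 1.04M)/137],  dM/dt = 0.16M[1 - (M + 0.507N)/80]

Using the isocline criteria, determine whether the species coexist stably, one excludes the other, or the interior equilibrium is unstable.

stable coexistence

Compare the nullcline intercepts: K1/α12 = 137/1.04 = 132 > K2 = 80; K2/α21 = 80/0.507 = 158 > K1 = 137.
Since both inequalities hold, each species can invade when rare, so the interior equilibrium is stable.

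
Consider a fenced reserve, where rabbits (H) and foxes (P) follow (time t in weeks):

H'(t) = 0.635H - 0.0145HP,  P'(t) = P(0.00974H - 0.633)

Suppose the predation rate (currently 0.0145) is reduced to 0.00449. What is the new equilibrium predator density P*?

P* ≈ 141

At the interior fixed point, setting dH/dt = 0 with H > 0 fixes P* = (prey growth rate)/(HP coefficient) — independent of the other coefficients.
With the change, P* = 0.635/0.00449 = 141; it rises from 43.8.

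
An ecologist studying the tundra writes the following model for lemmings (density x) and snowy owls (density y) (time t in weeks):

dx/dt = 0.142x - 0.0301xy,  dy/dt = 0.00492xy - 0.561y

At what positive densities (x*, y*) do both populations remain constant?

Set dy/dt = 0 with y > 0: 0.00492x - 0.561 = 0, so x* = 0.561/0.00492 = 114.
Set dx/dt = 0 with x > 0: 0.142 - 0.0301y = 0, so y* = 0.142/0.0301 = 4.72.

x* ≈ 114, y* ≈ 4.72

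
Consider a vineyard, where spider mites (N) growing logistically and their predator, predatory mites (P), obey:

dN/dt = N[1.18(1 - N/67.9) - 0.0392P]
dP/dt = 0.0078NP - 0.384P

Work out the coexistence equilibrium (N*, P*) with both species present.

N* ≈ 49.2, P* ≈ 8.28

From dP/dt = 0 with P > 0: 0.0078N* = 0.384, so N* = 49.2.
Substitute into dN/dt = 0: 1.18(1 - 49.2/67.9) = 0.0392P*.
The bracket is 0.275, giving P* = 0.324/0.0392 = 8.28.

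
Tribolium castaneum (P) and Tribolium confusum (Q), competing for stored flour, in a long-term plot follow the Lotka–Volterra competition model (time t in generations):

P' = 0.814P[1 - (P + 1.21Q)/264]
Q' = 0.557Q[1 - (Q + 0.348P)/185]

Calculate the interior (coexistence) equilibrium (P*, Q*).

P* ≈ 69.4, Q* ≈ 161

Setting both brackets to zero gives the nullclines P + 1.21Q = 264 and 0.348P + Q = 185.
Substituting Q = 185 - 0.348P into the first: P(1 - 1.21·0.348) = 264 - 1.21·185.
So P* = 40.2/0.579 = 69.4, and then Q* = 185 - 0.348·69.4 = 161.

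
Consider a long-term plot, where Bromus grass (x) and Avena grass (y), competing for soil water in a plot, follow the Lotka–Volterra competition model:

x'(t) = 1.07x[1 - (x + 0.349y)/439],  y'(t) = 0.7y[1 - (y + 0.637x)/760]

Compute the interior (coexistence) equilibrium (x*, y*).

Setting both brackets to zero gives the nullclines x + 0.349y = 439 and 0.637x + y = 760.
Substituting y = 760 - 0.637x into the first: x(1 - 0.349·0.637) = 439 - 0.349·760.
So x* = 174/0.778 = 223, and then y* = 760 - 0.637·223 = 618.

x* ≈ 223, y* ≈ 618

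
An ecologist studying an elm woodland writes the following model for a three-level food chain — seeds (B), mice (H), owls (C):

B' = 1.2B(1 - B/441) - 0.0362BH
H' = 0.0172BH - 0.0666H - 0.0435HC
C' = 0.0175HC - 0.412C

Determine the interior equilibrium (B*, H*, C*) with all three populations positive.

From dC/dt = 0: 0.0175H* = 0.412, so H* = 23.5.
From dB/dt = 0: 1.2(1 - B*/441) = 0.0362·23.5, giving B* = 441·(1 - 0.71) = 128.
From dH/dt = 0: 0.0172·128 - 0.0666 = 0.0435C*, so C* = 2.13/0.0435 = 49.

B* ≈ 128, H* ≈ 23.5, C* ≈ 49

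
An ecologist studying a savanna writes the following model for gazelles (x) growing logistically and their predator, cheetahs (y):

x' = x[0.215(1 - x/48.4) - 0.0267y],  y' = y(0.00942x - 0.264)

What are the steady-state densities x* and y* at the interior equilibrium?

From dy/dt = 0 with y > 0: 0.00942x* = 0.264, so x* = 28.
Substitute into dx/dt = 0: 0.215(1 - 28/48.4) = 0.0267y*.
The bracket is 0.421, giving y* = 0.0905/0.0267 = 3.39.

x* ≈ 28, y* ≈ 3.39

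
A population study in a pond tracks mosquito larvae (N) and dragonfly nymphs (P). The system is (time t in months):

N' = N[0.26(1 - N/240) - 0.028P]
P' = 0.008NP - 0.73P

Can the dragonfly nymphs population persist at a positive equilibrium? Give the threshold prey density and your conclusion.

The predator equation gives dP/dt > 0 only when N > 0.73/0.008 = 91.2.
Without the predator, N → K = 240. Since 240 > 91.2, the predator can invade and persist.

Threshold N = 91.2; K > 91.2, so yes, the predator persists.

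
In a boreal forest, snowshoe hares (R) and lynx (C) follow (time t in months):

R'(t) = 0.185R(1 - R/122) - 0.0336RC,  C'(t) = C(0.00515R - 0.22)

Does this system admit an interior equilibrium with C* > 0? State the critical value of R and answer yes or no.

Threshold R = 42.7; K > 42.7, so yes, the predator persists.

The predator equation gives dC/dt > 0 only when R > 0.22/0.00515 = 42.7.
Without the predator, R → K = 122. Since 122 > 42.7, the predator can invade and persist.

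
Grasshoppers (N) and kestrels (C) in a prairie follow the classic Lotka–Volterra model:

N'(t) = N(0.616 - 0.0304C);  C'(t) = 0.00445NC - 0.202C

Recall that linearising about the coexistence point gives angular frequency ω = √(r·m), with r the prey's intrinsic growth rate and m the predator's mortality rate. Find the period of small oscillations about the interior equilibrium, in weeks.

Here r = 0.616 and m = 0.202, so r·m = 0.124.
ω = √0.124 = 0.353 per week, hence T = 2π/ω ≈ 17.8 weeks.

T ≈ 17.8 weeks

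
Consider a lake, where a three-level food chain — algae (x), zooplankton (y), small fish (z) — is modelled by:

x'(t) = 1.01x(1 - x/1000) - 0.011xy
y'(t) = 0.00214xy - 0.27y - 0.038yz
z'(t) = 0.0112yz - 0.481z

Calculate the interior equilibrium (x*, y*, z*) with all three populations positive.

From dz/dt = 0: 0.0112y* = 0.481, so y* = 42.9.
From dx/dt = 0: 1.01(1 - x*/1000) = 0.011·42.9, giving x* = 1000·(1 - 0.468) = 532.
From dy/dt = 0: 0.00214·532 - 0.27 = 0.038z*, so z* = 0.869/0.038 = 22.9.

x* ≈ 532, y* ≈ 42.9, z* ≈ 22.9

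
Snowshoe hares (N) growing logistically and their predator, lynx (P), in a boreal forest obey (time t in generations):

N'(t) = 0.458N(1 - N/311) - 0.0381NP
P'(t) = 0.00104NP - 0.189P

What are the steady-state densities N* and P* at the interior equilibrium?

From dP/dt = 0 with P > 0: 0.00104N* = 0.189, so N* = 182.
Substitute into dN/dt = 0: 0.458(1 - 182/311) = 0.0381P*.
The bracket is 0.416, giving P* = 0.19/0.0381 = 5.

N* ≈ 182, P* ≈ 5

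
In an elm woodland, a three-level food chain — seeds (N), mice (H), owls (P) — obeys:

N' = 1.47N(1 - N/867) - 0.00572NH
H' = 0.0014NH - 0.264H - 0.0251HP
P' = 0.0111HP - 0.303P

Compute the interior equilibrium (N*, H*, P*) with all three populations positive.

From dP/dt = 0: 0.0111H* = 0.303, so H* = 27.3.
From dN/dt = 0: 1.47(1 - N*/867) = 0.00572·27.3, giving N* = 867·(1 - 0.106) = 775.
From dH/dt = 0: 0.0014·775 - 0.264 = 0.0251P*, so P* = 0.821/0.0251 = 32.7.

N* ≈ 775, H* ≈ 27.3, P* ≈ 32.7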